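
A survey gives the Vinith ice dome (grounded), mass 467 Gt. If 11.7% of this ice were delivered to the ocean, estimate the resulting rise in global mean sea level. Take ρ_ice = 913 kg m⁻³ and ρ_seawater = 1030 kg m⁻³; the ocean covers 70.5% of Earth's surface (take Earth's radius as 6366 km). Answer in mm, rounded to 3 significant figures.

≈ 0.148 mm

Vinith: 0.117 × 467 Gt = 5.464×10^13 kg; dividing by ρ_w = 1030 kg m⁻³ gives 5.305×10^10 m³ of water.
Spread over 3.59×10^14 m² of ocean, Δh = 5.305×10^10 / 3.59×10^14 = 1.48×10^-4 m = 0.148 mm.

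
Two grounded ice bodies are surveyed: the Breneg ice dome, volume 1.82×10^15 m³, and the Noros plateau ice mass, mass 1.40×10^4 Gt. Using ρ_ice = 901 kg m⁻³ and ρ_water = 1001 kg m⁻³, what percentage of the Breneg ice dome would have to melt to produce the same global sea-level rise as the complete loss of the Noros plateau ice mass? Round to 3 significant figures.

Equal sea-level rise means equal mass of meltwater, i.e. equal mass of ice lost.
Ice mass of Noros: 1.400×10^16 kg; ice mass of Breneg: 1.640×10^18 kg.
Fraction required = 1.400×10^16 / 1.640×10^18 = 8.54×10^-3 → 0.854 %.

≈ 0.854 %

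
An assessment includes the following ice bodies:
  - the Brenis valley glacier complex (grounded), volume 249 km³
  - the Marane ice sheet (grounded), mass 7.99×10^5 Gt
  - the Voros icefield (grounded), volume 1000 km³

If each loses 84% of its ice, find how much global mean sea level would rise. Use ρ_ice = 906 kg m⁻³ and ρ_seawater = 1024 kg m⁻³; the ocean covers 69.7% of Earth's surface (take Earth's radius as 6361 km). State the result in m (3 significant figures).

Brenis: 0.84 × 249 km³ × (906/1024) = 185.1 km³ of water.
Marane: 0.84 × 7.99×10^5 Gt = 6.712×10^17 kg; dividing by ρ_w = 1024 kg m⁻³ gives 6.554×10^14 m³ of water.
Voros: 0.84 × 1000 km³ × (906/1024) = 743.2 km³ of water.
Total added water ≈ 6.564×10^14 m³ over 3.54×10^14 m² → Δh = 1.85 m.

≈ 1.85 m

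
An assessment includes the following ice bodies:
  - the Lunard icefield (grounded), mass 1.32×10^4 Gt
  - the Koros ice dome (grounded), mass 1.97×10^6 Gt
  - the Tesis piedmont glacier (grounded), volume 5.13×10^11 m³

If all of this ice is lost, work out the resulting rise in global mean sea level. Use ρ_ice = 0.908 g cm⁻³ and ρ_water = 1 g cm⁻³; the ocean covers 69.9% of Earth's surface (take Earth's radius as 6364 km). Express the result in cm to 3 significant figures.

≈ 558 cm

Lunard: 1.32×10^4 Gt = 1.320×10^16 kg; dividing by ρ_w = 1 g cm⁻³ = 1000 kg m⁻³ gives 1.320×10^13 m³ of water.
Koros: 1.97×10^6 Gt = 1.970×10^18 kg; dividing by ρ_w = 1000 kg m⁻³ gives 1.970×10^15 m³ of water.
Tesis: 5.13×10^11 m³ × (908/1000) = 4.658×10^11 m³ of water.
Total added water ≈ 1.984×10^15 m³ over 3.56×10^14 m² → Δh = 5.58 m = 558 cm.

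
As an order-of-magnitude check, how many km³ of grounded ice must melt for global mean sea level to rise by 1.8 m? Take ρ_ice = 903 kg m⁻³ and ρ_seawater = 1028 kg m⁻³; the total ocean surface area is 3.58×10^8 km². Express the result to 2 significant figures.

≈ 7.3×10^5 km³

Required water volume = Δh × A = 1.8 m × 3.58×10^14 m² = 6.444×10^14 m³ = 6.444×10^5 km³.
Ice volume = water volume × ρ_w/ρ_ice = 6.444×10^5 × 1028/903 = 7.3×10^5 km³.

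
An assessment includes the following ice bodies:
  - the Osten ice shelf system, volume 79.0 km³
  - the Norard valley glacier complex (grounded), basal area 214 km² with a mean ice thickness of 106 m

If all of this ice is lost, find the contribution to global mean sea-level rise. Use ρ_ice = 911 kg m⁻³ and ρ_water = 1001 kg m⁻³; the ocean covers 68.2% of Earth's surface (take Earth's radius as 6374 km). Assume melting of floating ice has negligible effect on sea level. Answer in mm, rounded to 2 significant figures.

The Osten ice shelf system is floating and already displaces its own weight of water, so its melt adds essentially nothing to sea level.
Norard: ice volume = 214 km² × 106 m = 22.68 km³; 22.68 × (911/1001) = 20.64 km³ of water.
Total added water ≈ 2.064×10^10 m³ over 3.48×10^14 m² → Δh = 5.93×10^-5 m = 0.059 mm.

≈ 0.059 mm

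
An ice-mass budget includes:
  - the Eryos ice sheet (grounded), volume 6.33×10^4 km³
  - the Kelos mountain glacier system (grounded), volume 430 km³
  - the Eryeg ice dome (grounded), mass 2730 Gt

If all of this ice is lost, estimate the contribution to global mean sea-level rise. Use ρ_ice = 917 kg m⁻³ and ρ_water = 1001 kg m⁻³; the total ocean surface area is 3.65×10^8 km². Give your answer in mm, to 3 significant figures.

≈ 167 mm

Eryos: 6.33×10^4 km³ × (917/1001) = 5.799×10^4 km³ of water.
Kelos: 430 km³ × (917/1001) = 393.9 km³ of water.
Eryeg: 2730 Gt = 2.730×10^15 kg; dividing by ρ_w = 1001 kg m⁻³ gives 2.727×10^12 m³ of water.
Total added water ≈ 6.111×10^13 m³ over 3.65×10^14 m² → Δh = 0.167 m = 167 mm.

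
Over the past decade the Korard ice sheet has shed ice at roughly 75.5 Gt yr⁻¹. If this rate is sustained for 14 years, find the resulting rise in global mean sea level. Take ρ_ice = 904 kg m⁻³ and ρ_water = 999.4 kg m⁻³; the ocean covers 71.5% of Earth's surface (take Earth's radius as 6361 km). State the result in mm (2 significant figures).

≈ 2.9 mm

Total mass lost = 75.5 Gt/yr × 14 yr = 1057 Gt = 1.057×10^15 kg.
ρ_w = 999.4 kg m⁻³, so water volume = 1.057×10^15 / 999.4 = 1.058×10^12 m³.
Δh = 1.058×10^12 / 3.64×10^14 = 2.91×10^-3 m = 2.9 mm.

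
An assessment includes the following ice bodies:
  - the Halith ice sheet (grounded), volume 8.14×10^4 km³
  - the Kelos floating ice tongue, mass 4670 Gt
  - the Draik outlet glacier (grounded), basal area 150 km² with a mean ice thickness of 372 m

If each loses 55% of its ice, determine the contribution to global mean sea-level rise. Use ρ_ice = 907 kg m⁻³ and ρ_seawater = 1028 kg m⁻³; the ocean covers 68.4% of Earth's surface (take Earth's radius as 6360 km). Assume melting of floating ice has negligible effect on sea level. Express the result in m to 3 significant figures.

Halith: 0.55 × 8.14×10^4 km³ × (907/1028) = 3.950×10^4 km³ of water.
The Kelos floating ice tongue is floating and already displaces its own weight of water, so its melt adds essentially nothing to sea level.
Draik: ice volume = 150 km² × 372 m = 55.80 km³; 0.55 × 55.80 × (907/1028) = 27.08 km³ of water.
Total added water ≈ 3.953×10^13 m³ over 3.48×10^14 m² → Δh = 0.114 m.

≈ 0.114 m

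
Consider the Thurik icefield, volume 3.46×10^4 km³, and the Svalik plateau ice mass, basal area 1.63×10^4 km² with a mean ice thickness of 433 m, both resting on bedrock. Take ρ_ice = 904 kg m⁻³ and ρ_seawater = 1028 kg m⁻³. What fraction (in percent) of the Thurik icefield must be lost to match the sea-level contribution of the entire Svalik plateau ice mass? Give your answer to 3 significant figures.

Equal sea-level rise means equal mass of meltwater, i.e. equal mass of ice lost.
Ice mass of Svalik: 6.380×10^15 kg; ice mass of Thurik: 3.128×10^16 kg.
Fraction required = 6.380×10^15 / 3.128×10^16 = 0.204 → 20.4 %.

≈ 20.4 %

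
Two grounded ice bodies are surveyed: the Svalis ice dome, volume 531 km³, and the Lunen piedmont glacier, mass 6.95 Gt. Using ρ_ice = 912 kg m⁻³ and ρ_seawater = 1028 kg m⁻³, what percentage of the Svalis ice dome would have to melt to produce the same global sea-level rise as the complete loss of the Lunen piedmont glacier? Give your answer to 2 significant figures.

Equal sea-level rise means equal mass of meltwater, i.e. equal mass of ice lost.
Ice mass of Lunen: 6.950×10^12 kg; ice mass of Svalis: 4.843×10^14 kg.
Fraction required = 6.950×10^12 / 4.843×10^14 = 0.0144 → 1.4 %.

≈ 1.4 %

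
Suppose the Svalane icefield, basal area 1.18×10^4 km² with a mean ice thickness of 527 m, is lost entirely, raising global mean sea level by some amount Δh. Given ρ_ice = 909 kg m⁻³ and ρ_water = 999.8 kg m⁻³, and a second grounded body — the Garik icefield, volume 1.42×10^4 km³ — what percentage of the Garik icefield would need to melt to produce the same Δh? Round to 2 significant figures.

Equal sea-level rise means equal mass of meltwater, i.e. equal mass of ice lost.
Ice mass of Svalane: 5.653×10^15 kg; ice mass of Garik: 1.291×10^16 kg.
Fraction required = 5.653×10^15 / 1.291×10^16 = 0.438 → 44 %.

≈ 44 %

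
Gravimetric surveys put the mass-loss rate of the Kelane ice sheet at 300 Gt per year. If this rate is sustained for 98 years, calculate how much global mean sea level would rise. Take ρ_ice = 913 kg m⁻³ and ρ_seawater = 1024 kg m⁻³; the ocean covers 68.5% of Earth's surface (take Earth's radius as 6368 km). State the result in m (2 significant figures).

≈ 0.082 m

Total mass lost = 300 Gt/yr × 98 yr = 2.940×10^4 Gt = 2.940×10^16 kg.
ρ_w = 1024 kg m⁻³, so water volume = 2.940×10^16 / 1024 = 2.871×10^13 m³.
Δh = 2.871×10^13 / 3.49×10^14 = 0.0823 m.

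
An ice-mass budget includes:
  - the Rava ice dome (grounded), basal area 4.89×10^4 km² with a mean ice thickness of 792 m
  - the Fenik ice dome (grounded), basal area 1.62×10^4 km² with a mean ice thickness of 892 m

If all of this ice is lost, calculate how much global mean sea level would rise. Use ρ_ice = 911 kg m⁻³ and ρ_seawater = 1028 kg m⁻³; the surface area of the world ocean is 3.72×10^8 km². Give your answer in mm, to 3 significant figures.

≈ 127 mm

Rava: ice volume = 4.89×10^4 km² × 792 m = 3.873×10^4 km³; 3.873×10^4 × (911/1028) = 3.432×10^4 km³ of water.
Fenik: ice volume = 1.62×10^4 km² × 892 m = 1.445×10^4 km³; 1.445×10^4 × (911/1028) = 1.281×10^4 km³ of water.
Total added water ≈ 4.713×10^13 m³ over 3.72×10^14 m² → Δh = 0.127 m = 127 mm.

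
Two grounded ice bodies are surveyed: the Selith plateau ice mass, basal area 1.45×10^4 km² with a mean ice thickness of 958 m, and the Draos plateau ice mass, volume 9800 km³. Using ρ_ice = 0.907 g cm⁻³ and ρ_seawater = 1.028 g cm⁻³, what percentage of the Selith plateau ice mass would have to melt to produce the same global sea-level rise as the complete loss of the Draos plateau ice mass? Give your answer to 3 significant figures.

Equal sea-level rise means equal mass of meltwater, i.e. equal mass of ice lost.
Ice mass of Draos: 8.889×10^15 kg; ice mass of Selith: 1.260×10^16 kg.
Fraction required = 8.889×10^15 / 1.260×10^16 = 0.705 → 70.5 %.

≈ 70.5 %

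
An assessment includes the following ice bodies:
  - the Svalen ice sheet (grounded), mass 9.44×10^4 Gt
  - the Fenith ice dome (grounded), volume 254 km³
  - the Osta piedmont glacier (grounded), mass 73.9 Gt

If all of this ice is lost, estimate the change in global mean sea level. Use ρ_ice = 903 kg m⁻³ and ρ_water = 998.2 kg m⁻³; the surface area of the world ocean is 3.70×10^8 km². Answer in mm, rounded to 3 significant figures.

Svalen: 9.44×10^4 Gt = 9.440×10^16 kg; dividing by ρ_w = 998.2 kg m⁻³ gives 9.457×10^13 m³ of water.
Fenith: 254 km³ × (903/998.2) = 229.8 km³ of water.
Osta: 73.9 Gt = 7.390×10^13 kg; dividing by ρ_w = 998.2 kg m⁻³ gives 7.403×10^10 m³ of water.
Total added water ≈ 9.487×10^13 m³ over 3.70×10^14 m² → Δh = 0.256 m = 256 mm.

≈ 256 mm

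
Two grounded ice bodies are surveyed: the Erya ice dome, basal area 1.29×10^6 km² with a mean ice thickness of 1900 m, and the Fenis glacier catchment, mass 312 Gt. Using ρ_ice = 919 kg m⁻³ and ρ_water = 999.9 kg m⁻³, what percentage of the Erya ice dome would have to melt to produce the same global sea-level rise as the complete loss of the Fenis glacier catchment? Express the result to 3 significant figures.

Equal sea-level rise means equal mass of meltwater, i.e. equal mass of ice lost.
Ice mass of Fenis: 3.120×10^14 kg; ice mass of Erya: 2.252×10^18 kg.
Fraction required = 3.120×10^14 / 2.252×10^18 = 1.39×10^-4 → 0.0139 %.

≈ 0.0139 %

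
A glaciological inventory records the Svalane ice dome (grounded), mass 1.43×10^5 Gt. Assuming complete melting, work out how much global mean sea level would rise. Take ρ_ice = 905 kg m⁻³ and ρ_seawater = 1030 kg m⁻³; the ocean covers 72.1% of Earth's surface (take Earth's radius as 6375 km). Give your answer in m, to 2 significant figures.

≈ 0.38 m

Svalane: 1.43×10^5 Gt = 1.430×10^17 kg; dividing by ρ_w = 1030 kg m⁻³ gives 1.388×10^14 m³ of water.
Spread over 3.68×10^14 m² of ocean, Δh = 1.388×10^14 / 3.68×10^14 = 0.377 m.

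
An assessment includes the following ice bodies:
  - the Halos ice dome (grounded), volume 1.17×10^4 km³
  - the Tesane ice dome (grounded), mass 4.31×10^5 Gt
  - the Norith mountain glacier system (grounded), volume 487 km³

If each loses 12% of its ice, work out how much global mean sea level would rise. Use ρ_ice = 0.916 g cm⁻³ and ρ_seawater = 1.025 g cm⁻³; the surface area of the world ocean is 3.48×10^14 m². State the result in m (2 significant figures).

Halos: 0.12 × 1.17×10^4 km³ × (916/1025) = 1255 km³ of water.
Tesane: 0.12 × 4.31×10^5 Gt = 5.172×10^16 kg; dividing by ρ_w = 1.025 g cm⁻³ = 1025 kg m⁻³ gives 5.046×10^13 m³ of water.
Norith: 0.12 × 487 km³ × (916/1025) = 52.23 km³ of water.
Total added water ≈ 5.177×10^13 m³ over 3.48×10^14 m² → Δh = 0.149 m.

≈ 0.15 m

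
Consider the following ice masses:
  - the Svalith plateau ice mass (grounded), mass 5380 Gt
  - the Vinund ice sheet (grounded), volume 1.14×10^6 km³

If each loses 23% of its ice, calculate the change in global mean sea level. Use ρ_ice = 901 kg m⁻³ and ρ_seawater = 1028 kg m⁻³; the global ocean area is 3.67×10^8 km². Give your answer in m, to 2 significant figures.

Svalith: 0.23 × 5380 Gt = 1.237×10^15 kg; dividing by ρ_w = 1028 kg m⁻³ gives 1.204×10^12 m³ of water.
Vinund: 0.23 × 1.14×10^6 km³ × (901/1028) = 2.298×10^5 km³ of water.
Total added water ≈ 2.310×10^14 m³ over 3.67×10^14 m² → Δh = 0.629 m.

≈ 0.63 m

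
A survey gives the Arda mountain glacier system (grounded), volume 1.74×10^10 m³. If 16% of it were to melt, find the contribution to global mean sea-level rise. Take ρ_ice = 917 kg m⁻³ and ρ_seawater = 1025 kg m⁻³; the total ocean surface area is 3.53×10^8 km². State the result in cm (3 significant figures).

Arda: 0.16 × 1.74×10^10 m³ × (917/1025) = 2.491×10^9 m³ of water.
Spread over 3.53×10^14 m² of ocean, Δh = 2.491×10^9 / 3.53×10^14 = 7.06×10^-6 m = 7.06×10^-4 cm.

≈ 7.06×10^-4 cm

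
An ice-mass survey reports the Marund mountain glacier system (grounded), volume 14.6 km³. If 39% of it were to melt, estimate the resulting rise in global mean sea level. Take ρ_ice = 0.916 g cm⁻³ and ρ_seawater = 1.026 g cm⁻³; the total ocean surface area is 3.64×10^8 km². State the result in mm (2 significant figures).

≈ 0.014 mm

Marund: 0.39 × 14.6 km³ × (916/1026) = 5.084 km³ of water.
Spread over 3.64×10^14 m² of ocean, Δh = 5.084×10^9 / 3.64×10^14 = 1.40×10^-5 m = 0.014 mm.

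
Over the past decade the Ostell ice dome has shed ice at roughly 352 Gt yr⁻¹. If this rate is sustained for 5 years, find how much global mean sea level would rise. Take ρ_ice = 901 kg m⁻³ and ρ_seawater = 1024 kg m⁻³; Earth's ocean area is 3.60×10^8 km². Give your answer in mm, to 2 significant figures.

Total mass lost = 352 Gt/yr × 5 yr = 1760 Gt = 1.760×10^15 kg.
ρ_w = 1024 kg m⁻³, so water volume = 1.760×10^15 / 1024 = 1.719×10^12 m³.
Δh = 1.719×10^12 / 3.60×10^14 = 4.77×10^-3 m = 4.8 mm.

≈ 4.8 mm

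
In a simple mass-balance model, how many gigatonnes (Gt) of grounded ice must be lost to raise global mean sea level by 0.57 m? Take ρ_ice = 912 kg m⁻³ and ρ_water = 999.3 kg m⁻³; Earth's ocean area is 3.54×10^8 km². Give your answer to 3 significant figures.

Required water volume = Δh × A = 0.57 m × 3.54×10^14 m² = 2.018×10^14 m³.
ρ_w = 999.3 kg m⁻³, so the mass of water = 2.018×10^14 m³ × 999.3 kg m⁻³ = 2.016×10^17 kg = 2.02×10^5 Gt (and the same mass of ice, by conservation).

≈ 2.02×10^5 Gt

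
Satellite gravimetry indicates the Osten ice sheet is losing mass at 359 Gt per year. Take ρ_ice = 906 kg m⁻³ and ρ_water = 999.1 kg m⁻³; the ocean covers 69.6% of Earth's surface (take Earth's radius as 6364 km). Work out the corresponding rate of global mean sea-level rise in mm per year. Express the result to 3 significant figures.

≈ 1.01 mm/yr

ρ_w = 999.1 kg m⁻³. Annual water volume added = 359 Gt / ρ_w = 3.590×10^14 kg / 999.1 kg m⁻³ = 3.593×10^11 m³.
Δh per year = 3.593×10^11 / 3.54×10^14 = 1.01×10^-3 m = 1.01 mm.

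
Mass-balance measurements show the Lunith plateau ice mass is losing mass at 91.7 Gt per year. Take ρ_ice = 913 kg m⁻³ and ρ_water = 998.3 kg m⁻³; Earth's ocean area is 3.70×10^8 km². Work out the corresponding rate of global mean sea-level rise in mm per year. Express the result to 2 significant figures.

ρ_w = 998.3 kg m⁻³. Annual water volume added = 91.7 Gt / ρ_w = 9.170×10^13 kg / 998.3 kg m⁻³ = 9.186×10^10 m³.
Δh per year = 9.186×10^10 / 3.70×10^14 = 2.48×10^-4 m = 0.25 mm.

≈ 0.25 mm/yr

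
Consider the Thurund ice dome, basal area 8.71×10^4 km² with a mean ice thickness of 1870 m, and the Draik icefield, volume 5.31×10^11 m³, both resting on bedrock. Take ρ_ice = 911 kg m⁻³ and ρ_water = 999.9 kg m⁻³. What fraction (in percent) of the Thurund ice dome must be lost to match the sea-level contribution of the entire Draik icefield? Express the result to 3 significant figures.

≈ 0.326 %

Equal sea-level rise means equal mass of meltwater, i.e. equal mass of ice lost.
Ice mass of Draik: 4.837×10^14 kg; ice mass of Thurund: 1.484×10^17 kg.
Fraction required = 4.837×10^14 / 1.484×10^17 = 3.26×10^-3 → 0.326 %.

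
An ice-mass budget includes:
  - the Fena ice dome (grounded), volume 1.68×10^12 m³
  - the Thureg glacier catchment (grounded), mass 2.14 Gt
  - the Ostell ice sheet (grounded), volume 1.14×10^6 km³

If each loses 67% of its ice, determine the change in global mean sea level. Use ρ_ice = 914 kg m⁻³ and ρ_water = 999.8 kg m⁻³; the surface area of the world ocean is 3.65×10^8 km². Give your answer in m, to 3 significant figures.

Fena: 0.67 × 1.68×10^12 m³ × (914/999.8) = 1.029×10^12 m³ of water.
Thureg: 0.67 × 2.14 Gt = 1.434×10^12 kg; dividing by ρ_w = 999.8 kg m⁻³ gives 1.434×10^9 m³ of water.
Ostell: 0.67 × 1.14×10^6 km³ × (914/999.8) = 6.983×10^5 km³ of water.
Total added water ≈ 6.993×10^14 m³ over 3.65×10^14 m² → Δh = 1.92 m.

≈ 1.92 m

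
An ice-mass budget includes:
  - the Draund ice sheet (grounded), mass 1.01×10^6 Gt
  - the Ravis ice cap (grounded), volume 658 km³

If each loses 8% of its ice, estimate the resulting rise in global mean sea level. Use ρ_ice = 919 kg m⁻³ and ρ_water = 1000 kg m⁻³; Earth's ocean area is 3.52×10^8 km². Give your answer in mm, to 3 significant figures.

Draund: 0.08 × 1.01×10^6 Gt = 8.080×10^16 kg; dividing by ρ_w = 1000 kg m⁻³ gives 8.080×10^13 m³ of water.
Ravis: 0.08 × 658 km³ × (919/1000) = 48.38 km³ of water.
Total added water ≈ 8.085×10^13 m³ over 3.52×10^14 m² → Δh = 0.230 m = 230 mm.

≈ 230 mm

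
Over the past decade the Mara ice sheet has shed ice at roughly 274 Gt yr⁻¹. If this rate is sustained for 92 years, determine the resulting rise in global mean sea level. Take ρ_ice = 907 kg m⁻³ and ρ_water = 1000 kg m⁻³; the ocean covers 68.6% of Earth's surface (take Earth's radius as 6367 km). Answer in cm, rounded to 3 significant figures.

Total mass lost = 274 Gt/yr × 92 yr = 2.521×10^4 Gt = 2.521×10^16 kg.
ρ_w = 1000 kg m⁻³, so water volume = 2.521×10^16 / 1000 = 2.521×10^13 m³.
Δh = 2.521×10^13 / 3.49×10^14 = 0.0721 m = 7.21 cm.

≈ 7.21 cm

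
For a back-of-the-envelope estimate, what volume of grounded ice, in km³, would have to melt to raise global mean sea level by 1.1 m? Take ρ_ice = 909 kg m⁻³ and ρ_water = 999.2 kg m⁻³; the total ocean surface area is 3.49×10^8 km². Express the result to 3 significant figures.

≈ 4.22×10^5 km³

Required water volume = Δh × A = 1.1 m × 3.49×10^14 m² = 3.839×10^14 m³ = 3.839×10^5 km³.
Ice volume = water volume × ρ_w/ρ_ice = 3.839×10^5 × 999.2/909 = 4.22×10^5 km³.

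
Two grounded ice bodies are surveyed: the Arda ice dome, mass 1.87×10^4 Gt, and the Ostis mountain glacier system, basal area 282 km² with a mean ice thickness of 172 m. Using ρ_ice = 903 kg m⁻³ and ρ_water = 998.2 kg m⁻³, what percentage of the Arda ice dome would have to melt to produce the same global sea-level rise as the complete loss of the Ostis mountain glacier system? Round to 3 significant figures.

≈ 0.234 %

Equal sea-level rise means equal mass of meltwater, i.e. equal mass of ice lost.
Ice mass of Ostis: 4.380×10^13 kg; ice mass of Arda: 1.870×10^16 kg.
Fraction required = 4.380×10^13 / 1.870×10^16 = 2.34×10^-3 → 0.234 %.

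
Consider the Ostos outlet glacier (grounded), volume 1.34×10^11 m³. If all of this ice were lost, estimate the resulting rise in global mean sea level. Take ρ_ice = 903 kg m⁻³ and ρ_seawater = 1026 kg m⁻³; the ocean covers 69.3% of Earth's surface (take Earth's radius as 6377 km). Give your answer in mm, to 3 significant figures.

≈ 0.333 mm

Ostos: 1.34×10^11 m³ × (903/1026) = 1.179×10^11 m³ of water.
Spread over 3.54×10^14 m² of ocean, Δh = 1.179×10^11 / 3.54×10^14 = 3.33×10^-4 m = 0.333 mm.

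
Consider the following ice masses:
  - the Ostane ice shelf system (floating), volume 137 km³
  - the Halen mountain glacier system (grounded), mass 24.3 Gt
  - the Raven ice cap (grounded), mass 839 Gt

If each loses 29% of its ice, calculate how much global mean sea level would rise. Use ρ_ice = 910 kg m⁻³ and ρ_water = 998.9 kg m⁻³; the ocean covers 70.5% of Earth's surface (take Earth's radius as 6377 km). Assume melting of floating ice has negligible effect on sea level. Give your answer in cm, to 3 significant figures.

≈ 0.0696 cm

The Ostane ice shelf system is floating and already displaces its own weight of water, so its melt adds essentially nothing to sea level.
Halen: 0.29 × 24.3 Gt = 7.047×10^12 kg; dividing by ρ_w = 998.9 kg m⁻³ gives 7.055×10^9 m³ of water.
Raven: 0.29 × 839 Gt = 2.433×10^14 kg; dividing by ρ_w = 998.9 kg m⁻³ gives 2.436×10^11 m³ of water.
Total added water ≈ 2.506×10^11 m³ over 3.60×10^14 m² → Δh = 6.96×10^-4 m = 0.0696 cm.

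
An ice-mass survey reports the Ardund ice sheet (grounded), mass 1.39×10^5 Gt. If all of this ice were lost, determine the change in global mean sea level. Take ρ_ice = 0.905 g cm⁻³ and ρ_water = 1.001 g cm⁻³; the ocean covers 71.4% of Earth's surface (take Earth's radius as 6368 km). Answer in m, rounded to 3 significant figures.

≈ 0.382 m

Ardund: 1.39×10^5 Gt = 1.390×10^17 kg; dividing by ρ_w = 1.001 g cm⁻³ = 1001 kg m⁻³ gives 1.389×10^14 m³ of water.
Spread over 3.64×10^14 m² of ocean, Δh = 1.389×10^14 / 3.64×10^14 = 0.382 m.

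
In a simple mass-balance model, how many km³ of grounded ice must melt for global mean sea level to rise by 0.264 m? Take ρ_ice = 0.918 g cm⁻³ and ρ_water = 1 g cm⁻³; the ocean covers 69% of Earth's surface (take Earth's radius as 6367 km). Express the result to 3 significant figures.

Required water volume = Δh × A = 0.264 m × 3.52×10^14 m² = 9.280×10^13 m³ = 9.280×10^4 km³.
Ice volume = water volume × ρ_w/ρ_ice = 9.280×10^4 × 1000/918 = 1.01×10^5 km³.

≈ 1.01×10^5 km³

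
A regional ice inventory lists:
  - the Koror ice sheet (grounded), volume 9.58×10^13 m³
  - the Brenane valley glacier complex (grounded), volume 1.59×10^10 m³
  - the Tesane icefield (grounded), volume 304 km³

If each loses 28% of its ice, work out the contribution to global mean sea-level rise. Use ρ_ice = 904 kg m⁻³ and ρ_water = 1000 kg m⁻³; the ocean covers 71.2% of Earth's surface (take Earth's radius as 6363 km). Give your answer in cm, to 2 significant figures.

Koror: 0.28 × 9.58×10^13 m³ × (904/1000) = 2.425×10^13 m³ of water.
Brenane: 0.28 × 1.59×10^10 m³ × (904/1000) = 4.025×10^9 m³ of water.
Tesane: 0.28 × 304 km³ × (904/1000) = 76.95 km³ of water.
Total added water ≈ 2.433×10^13 m³ over 3.62×10^14 m² → Δh = 0.0672 m = 6.7 cm.

≈ 6.7 cm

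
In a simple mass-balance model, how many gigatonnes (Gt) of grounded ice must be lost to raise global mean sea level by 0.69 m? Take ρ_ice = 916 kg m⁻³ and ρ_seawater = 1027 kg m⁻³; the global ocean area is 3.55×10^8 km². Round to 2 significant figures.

≈ 2.5×10^5 Gt

Required water volume = Δh × A = 0.69 m × 3.55×10^14 m² = 2.449×10^14 m³.
ρ_w = 1027 kg m⁻³, so the mass of water = 2.449×10^14 m³ × 1027 kg m⁻³ = 2.516×10^17 kg = 2.5×10^5 Gt (and the same mass of ice, by conservation).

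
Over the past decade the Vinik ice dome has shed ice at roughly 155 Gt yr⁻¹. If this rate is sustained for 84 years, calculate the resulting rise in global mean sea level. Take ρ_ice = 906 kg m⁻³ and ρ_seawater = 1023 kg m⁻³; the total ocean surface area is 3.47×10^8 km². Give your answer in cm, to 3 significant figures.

Total mass lost = 155 Gt/yr × 84 yr = 1.302×10^4 Gt = 1.302×10^16 kg.
ρ_w = 1023 kg m⁻³, so water volume = 1.302×10^16 / 1023 = 1.273×10^13 m³.
Δh = 1.273×10^13 / 3.47×10^14 = 0.0367 m = 3.67 cm.

≈ 3.67 cm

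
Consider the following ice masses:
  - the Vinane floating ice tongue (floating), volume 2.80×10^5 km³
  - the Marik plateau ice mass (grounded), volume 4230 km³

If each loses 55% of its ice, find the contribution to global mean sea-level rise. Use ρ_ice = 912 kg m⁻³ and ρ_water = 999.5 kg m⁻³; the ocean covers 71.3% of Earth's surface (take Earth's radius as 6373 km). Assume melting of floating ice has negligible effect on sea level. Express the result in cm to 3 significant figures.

The Vinane floating ice tongue is floating and already displaces its own weight of water, so its melt adds essentially nothing to sea level.
Marik: 0.55 × 4230 km³ × (912/999.5) = 2123 km³ of water.
Total added water ≈ 2.123×10^12 m³ over 3.64×10^14 m² → Δh = 5.83×10^-3 m = 0.583 cm.

≈ 0.583 cm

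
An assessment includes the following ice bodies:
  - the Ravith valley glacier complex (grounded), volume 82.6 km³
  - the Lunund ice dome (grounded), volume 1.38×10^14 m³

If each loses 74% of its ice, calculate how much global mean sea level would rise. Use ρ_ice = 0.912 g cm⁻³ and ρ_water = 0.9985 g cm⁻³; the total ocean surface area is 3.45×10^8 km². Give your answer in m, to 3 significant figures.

Ravith: 0.74 × 82.6 km³ × (912/998.5) = 55.83 km³ of water.
Lunund: 0.74 × 1.38×10^14 m³ × (912/998.5) = 9.327×10^13 m³ of water.
Total added water ≈ 9.333×10^13 m³ over 3.45×10^14 m² → Δh = 0.271 m.

≈ 0.271 m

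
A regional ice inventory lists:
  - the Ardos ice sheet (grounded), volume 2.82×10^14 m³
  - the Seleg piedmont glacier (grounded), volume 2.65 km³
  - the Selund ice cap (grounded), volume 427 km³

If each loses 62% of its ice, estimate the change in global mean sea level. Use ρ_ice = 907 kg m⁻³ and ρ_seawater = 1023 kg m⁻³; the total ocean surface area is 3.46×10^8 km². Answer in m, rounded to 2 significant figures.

≈ 0.45 m

Ardos: 0.62 × 2.82×10^14 m³ × (907/1023) = 1.550×10^14 m³ of water.
Seleg: 0.62 × 2.65 km³ × (907/1023) = 1.457 km³ of water.
Selund: 0.62 × 427 km³ × (907/1023) = 234.7 km³ of water.
Total added water ≈ 1.553×10^14 m³ over 3.46×10^14 m² → Δh = 0.449 m.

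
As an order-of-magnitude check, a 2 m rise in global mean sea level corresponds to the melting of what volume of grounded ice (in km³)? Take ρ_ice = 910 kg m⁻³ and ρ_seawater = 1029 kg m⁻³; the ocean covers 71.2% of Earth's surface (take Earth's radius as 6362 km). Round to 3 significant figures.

Required water volume = Δh × A = 2 m × 3.62×10^14 m² = 7.243×10^14 m³ = 7.243×10^5 km³.
Ice volume = water volume × ρ_w/ρ_ice = 7.243×10^5 × 1029/910 = 8.19×10^5 km³.

≈ 8.19×10^5 km³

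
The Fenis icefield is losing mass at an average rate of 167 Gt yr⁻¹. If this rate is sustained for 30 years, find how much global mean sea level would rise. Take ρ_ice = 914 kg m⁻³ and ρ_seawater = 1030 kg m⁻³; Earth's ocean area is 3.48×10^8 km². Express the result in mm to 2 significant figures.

≈ 14 mm

Total mass lost = 167 Gt/yr × 30 yr = 5010 Gt = 5.010×10^15 kg.
ρ_w = 1030 kg m⁻³, so water volume = 5.010×10^15 / 1030 = 4.864×10^12 m³.
Δh = 4.864×10^12 / 3.48×10^14 = 0.0140 m = 14 mm.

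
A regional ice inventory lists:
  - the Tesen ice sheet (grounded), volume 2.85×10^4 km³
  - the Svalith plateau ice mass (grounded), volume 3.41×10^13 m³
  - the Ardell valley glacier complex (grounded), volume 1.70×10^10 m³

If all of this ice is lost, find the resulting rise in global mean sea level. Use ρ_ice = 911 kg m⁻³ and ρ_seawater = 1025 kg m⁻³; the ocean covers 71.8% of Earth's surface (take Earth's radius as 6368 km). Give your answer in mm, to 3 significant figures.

Tesen: 2.85×10^4 km³ × (911/1025) = 2.533×10^4 km³ of water.
Svalith: 3.41×10^13 m³ × (911/1025) = 3.031×10^13 m³ of water.
Ardell: 1.70×10^10 m³ × (911/1025) = 1.511×10^10 m³ of water.
Total added water ≈ 5.565×10^13 m³ over 3.66×10^14 m² → Δh = 0.152 m = 152 mm.

≈ 152 mm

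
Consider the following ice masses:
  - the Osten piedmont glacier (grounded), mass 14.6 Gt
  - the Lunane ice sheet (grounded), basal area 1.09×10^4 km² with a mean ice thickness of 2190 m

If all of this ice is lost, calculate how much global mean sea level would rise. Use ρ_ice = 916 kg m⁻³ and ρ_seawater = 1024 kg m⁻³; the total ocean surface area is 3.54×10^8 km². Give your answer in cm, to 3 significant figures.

≈ 6.04 cm

Osten: 14.6 Gt = 1.460×10^13 kg; dividing by ρ_w = 1024 kg m⁻³ gives 1.426×10^10 m³ of water.
Lunane: ice volume = 1.09×10^4 km² × 2190 m = 2.387×10^4 km³; 2.387×10^4 × (916/1024) = 2.135×10^4 km³ of water.
Total added water ≈ 2.137×10^13 m³ over 3.54×10^14 m² → Δh = 0.0604 m = 6.04 cm.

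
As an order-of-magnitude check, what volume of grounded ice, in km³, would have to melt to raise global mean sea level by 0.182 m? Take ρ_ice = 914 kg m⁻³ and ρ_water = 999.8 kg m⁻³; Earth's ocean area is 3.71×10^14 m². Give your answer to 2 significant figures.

Required water volume = Δh × A = 0.182 m × 3.71×10^14 m² = 6.752×10^13 m³ = 6.752×10^4 km³.
Ice volume = water volume × ρ_w/ρ_ice = 6.752×10^4 × 999.8/914 = 7.4×10^4 km³.

≈ 7.4×10^4 km³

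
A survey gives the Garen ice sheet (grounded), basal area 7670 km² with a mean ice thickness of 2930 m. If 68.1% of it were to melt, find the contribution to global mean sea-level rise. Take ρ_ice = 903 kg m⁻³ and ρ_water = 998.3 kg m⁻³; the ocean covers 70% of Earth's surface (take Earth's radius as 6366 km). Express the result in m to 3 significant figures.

≈ 0.0388 m

Garen: ice volume = 7670 km² × 2930 m = 2.247×10^4 km³; 0.681 × 2.247×10^4 × (903/998.3) = 1.384×10^4 km³ of water.
Spread over 3.56×10^14 m² of ocean, Δh = 1.384×10^13 / 3.56×10^14 = 0.0388 m.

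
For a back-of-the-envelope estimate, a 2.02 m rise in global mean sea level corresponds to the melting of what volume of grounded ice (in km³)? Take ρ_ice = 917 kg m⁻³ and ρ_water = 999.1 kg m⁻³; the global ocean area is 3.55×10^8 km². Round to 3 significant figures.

Required water volume = Δh × A = 2.02 m × 3.55×10^14 m² = 7.171×10^14 m³ = 7.171×10^5 km³.
Ice volume = water volume × ρ_w/ρ_ice = 7.171×10^5 × 999.1/917 = 7.81×10^5 km³.

≈ 7.81×10^5 km³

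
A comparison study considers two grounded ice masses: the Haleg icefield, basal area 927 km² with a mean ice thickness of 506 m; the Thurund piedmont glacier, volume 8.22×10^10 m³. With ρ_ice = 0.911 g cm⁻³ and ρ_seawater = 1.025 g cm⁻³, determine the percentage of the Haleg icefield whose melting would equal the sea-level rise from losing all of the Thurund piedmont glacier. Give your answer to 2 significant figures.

Equal sea-level rise means equal mass of meltwater, i.e. equal mass of ice lost.
Ice mass of Thurund: 7.488×10^13 kg; ice mass of Haleg: 4.273×10^14 kg.
Fraction required = 7.488×10^13 / 4.273×10^14 = 0.175 → 18 %.

≈ 18 %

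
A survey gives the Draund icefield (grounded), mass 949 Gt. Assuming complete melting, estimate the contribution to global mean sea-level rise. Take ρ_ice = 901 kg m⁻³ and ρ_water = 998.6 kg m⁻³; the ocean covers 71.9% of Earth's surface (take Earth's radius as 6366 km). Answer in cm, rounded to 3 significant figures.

≈ 0.260 cm

Draund: 949 Gt = 9.490×10^14 kg; dividing by ρ_w = 998.6 kg m⁻³ gives 9.503×10^11 m³ of water.
Spread over 3.66×10^14 m² of ocean, Δh = 9.503×10^11 / 3.66×10^14 = 2.60×10^-3 m = 0.260 cm.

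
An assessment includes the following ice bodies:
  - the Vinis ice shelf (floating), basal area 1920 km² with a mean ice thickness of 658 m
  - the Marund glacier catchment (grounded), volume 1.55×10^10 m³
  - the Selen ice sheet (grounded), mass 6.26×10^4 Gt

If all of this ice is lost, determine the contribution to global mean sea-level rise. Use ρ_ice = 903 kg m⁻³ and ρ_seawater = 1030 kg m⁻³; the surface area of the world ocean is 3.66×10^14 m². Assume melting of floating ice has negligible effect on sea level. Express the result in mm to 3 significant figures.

The Vinis ice shelf is floating and already displaces its own weight of water, so its melt adds essentially nothing to sea level.
Marund: 1.55×10^10 m³ × (903/1030) = 1.359×10^10 m³ of water.
Selen: 6.26×10^4 Gt = 6.260×10^16 kg; dividing by ρ_w = 1030 kg m⁻³ gives 6.078×10^13 m³ of water.
Total added water ≈ 6.079×10^13 m³ over 3.66×10^14 m² → Δh = 0.166 m = 166 mm.

≈ 166 mm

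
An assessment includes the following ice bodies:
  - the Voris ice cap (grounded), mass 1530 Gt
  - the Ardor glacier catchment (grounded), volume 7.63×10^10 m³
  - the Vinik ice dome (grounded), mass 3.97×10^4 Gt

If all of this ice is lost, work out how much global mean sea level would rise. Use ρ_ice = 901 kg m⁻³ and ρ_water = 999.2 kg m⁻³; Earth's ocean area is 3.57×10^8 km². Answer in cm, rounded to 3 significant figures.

Voris: 1530 Gt = 1.530×10^15 kg; dividing by ρ_w = 999.2 kg m⁻³ gives 1.531×10^12 m³ of water.
Ardor: 7.63×10^10 m³ × (901/999.2) = 6.880×10^10 m³ of water.
Vinik: 3.97×10^4 Gt = 3.970×10^16 kg; dividing by ρ_w = 999.2 kg m⁻³ gives 3.973×10^13 m³ of water.
Total added water ≈ 4.133×10^13 m³ over 3.57×10^14 m² → Δh = 0.116 m = 11.6 cm.

≈ 11.6 cm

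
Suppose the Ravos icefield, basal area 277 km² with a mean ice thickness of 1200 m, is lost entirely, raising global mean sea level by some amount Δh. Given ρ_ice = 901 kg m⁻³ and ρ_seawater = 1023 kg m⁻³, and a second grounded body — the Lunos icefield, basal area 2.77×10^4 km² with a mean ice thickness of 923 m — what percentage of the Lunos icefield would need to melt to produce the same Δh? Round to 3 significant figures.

Equal sea-level rise means equal mass of meltwater, i.e. equal mass of ice lost.
Ice mass of Ravos: 2.995×10^14 kg; ice mass of Lunos: 2.304×10^16 kg.
Fraction required = 2.995×10^14 / 2.304×10^16 = 0.0130 → 1.30 %.

≈ 1.30 %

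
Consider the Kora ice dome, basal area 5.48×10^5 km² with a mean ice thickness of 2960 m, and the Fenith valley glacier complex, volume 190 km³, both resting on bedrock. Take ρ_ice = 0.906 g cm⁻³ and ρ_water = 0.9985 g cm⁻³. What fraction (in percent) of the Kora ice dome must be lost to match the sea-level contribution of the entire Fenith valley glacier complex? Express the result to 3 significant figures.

≈ 0.0117 %

Equal sea-level rise means equal mass of meltwater, i.e. equal mass of ice lost.
Ice mass of Fenith: 1.721×10^14 kg; ice mass of Kora: 1.470×10^18 kg.
Fraction required = 1.721×10^14 / 1.470×10^18 = 1.17×10^-4 → 0.0117 %.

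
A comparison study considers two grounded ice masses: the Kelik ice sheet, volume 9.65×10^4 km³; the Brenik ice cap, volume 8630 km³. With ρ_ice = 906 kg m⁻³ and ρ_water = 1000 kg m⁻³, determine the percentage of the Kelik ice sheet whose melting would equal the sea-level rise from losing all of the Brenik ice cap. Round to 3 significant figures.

≈ 8.94 %

Equal sea-level rise means equal mass of meltwater, i.e. equal mass of ice lost.
Ice mass of Brenik: 7.819×10^15 kg; ice mass of Kelik: 8.743×10^16 kg.
Fraction required = 7.819×10^15 / 8.743×10^16 = 0.0894 → 8.94 %.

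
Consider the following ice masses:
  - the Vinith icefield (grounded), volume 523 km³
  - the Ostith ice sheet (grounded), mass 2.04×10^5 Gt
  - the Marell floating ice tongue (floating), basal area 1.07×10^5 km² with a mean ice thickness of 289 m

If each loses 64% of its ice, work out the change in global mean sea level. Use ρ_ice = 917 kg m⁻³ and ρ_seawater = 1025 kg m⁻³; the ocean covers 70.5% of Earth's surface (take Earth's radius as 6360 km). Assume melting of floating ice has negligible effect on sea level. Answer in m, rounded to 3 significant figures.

Vinith: 0.64 × 523 km³ × (917/1025) = 299.5 km³ of water.
Ostith: 0.64 × 2.04×10^5 Gt = 1.306×10^17 kg; dividing by ρ_w = 1025 kg m⁻³ gives 1.274×10^14 m³ of water.
The Marell floating ice tongue is floating and already displaces its own weight of water, so its melt adds essentially nothing to sea level.
Total added water ≈ 1.277×10^14 m³ over 3.58×10^14 m² → Δh = 0.356 m.

≈ 0.356 m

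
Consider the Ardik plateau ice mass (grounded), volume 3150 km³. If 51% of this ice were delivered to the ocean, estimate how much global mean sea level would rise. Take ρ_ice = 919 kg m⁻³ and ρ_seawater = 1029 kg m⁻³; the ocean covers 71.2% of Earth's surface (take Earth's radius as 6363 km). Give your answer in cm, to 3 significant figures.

Ardik: 0.51 × 3150 km³ × (919/1029) = 1435 km³ of water.
Spread over 3.62×10^14 m² of ocean, Δh = 1.435×10^12 / 3.62×10^14 = 3.96×10^-3 m = 0.396 cm.

≈ 0.396 cm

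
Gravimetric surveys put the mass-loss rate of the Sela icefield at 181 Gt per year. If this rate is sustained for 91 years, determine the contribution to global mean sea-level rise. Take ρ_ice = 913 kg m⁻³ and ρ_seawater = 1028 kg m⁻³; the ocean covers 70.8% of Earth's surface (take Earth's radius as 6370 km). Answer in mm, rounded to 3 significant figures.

Total mass lost = 181 Gt/yr × 91 yr = 1.647×10^4 Gt = 1.647×10^16 kg.
ρ_w = 1028 kg m⁻³, so water volume = 1.647×10^16 / 1028 = 1.602×10^13 m³.
Δh = 1.602×10^13 / 3.61×10^14 = 0.0444 m = 44.4 mm.

≈ 44.4 mm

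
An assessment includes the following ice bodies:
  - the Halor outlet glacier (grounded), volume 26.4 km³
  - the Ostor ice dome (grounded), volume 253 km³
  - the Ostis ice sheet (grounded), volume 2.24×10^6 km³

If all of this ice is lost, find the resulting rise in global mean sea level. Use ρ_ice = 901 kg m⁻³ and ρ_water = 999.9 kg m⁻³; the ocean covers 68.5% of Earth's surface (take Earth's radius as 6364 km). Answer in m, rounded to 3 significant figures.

≈ 5.79 m

Halor: 26.4 km³ × (901/999.9) = 23.79 km³ of water.
Ostor: 253 km³ × (901/999.9) = 228.0 km³ of water.
Ostis: 2.24×10^6 km³ × (901/999.9) = 2.018×10^6 km³ of water.
Total added water ≈ 2.019×10^15 m³ over 3.49×10^14 m² → Δh = 5.79 m.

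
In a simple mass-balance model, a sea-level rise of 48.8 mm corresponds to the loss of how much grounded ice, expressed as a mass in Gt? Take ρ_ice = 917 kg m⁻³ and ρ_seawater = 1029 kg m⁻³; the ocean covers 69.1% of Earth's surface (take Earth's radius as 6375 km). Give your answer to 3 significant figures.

≈ 1.77×10^4 Gt

Required water volume = Δh × A = 0.0488 m × 3.53×10^14 m² = 1.722×10^13 m³.
ρ_w = 1029 kg m⁻³, so the mass of water = 1.722×10^13 m³ × 1029 kg m⁻³ = 1.772×10^16 kg = 1.77×10^4 Gt (and the same mass of ice, by conservation).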